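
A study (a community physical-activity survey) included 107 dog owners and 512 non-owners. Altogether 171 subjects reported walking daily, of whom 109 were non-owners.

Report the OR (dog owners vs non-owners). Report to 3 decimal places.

OR: 5.094

dog owners with the outcome: 171 − 109 = 62
dog owners without the outcome: 107 − 62 = 45
non-owners without the outcome: 512 − 109 = 403
odds, dog owners = 62/45 = 1.3778
odds, non-owners = 109/403 = 0.2705
OR = 1.3778 / 0.2705 = 5.094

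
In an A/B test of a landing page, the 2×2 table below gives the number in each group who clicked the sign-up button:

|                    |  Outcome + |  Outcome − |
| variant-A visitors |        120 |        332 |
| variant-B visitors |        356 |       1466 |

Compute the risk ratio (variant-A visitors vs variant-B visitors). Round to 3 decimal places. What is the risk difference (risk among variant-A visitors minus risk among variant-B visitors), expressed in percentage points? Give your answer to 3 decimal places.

RR = 1.359; RD = 7.010

risk, variant-A visitors = 120/452 = 0.2655
risk, variant-B visitors = 356/1822 = 0.1954
RR = 0.2655 / 0.1954 = 1.359
risk difference = 0.2655 − 0.1954 = 0.0701 → 7.010 percentage points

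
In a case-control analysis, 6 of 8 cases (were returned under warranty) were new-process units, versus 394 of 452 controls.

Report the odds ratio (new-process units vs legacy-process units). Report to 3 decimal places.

odds, new-process units = 6/394 = 0.01523
odds, legacy-process units = 2/58 = 0.03448
OR = 0.01523 / 0.03448 = 0.442

0.442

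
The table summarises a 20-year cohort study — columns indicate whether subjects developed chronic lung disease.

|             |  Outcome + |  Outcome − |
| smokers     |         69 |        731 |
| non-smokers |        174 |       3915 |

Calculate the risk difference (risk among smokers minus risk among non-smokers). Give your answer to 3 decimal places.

risk, smokers = 69/800 = 0.08625
risk, non-smokers = 174/4089 = 0.04255
risk difference = 0.08625 − 0.04255 = 0.044

RD ≈ 0.044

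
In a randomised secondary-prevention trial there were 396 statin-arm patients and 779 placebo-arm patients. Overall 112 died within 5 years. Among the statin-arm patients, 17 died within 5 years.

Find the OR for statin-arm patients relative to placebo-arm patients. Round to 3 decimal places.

0.323

statin-arm patients without the outcome: 396 − 17 = 379
placebo-arm patients with the outcome: 112 − 17 = 95
placebo-arm patients without the outcome: 779 − 95 = 684
odds, statin-arm patients = 17/379 = 0.04485
odds, placebo-arm patients = 95/684 = 0.13889
OR = 0.04485 / 0.13889 = 0.323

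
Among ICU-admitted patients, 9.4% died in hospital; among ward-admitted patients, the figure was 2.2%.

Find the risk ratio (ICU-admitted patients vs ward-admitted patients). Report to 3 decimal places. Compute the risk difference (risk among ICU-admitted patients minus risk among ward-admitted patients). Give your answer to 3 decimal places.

RR = 4.273; RD = 0.072

RR = 0.09400 / 0.02200 = 4.273
risk difference = 0.09400 − 0.02200 = 0.072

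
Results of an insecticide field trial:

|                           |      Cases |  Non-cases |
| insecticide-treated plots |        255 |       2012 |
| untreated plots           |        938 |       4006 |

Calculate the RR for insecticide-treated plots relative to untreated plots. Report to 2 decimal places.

0.59

risk, insecticide-treated plots = 255/2267 = 0.1125
risk, untreated plots = 938/4944 = 0.1897
RR = 0.1125 / 0.1897 = 0.59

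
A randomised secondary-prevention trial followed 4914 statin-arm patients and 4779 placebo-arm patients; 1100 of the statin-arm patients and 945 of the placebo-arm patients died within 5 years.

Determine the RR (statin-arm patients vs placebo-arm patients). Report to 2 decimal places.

risk, statin-arm patients = 1100/4914 = 0.2239
risk, placebo-arm patients = 945/4779 = 0.1977
RR = 0.2239 / 0.1977 = 1.13

RR: 1.13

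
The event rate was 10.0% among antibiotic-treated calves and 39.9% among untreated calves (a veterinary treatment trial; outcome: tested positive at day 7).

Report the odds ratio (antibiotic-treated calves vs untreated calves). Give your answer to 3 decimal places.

OR: 0.167

odds, antibiotic-treated calves = 0.1000/0.9000 = 0.1111
odds, untreated calves = 0.3990/0.6010 = 0.6639
OR = 0.1111 / 0.6639 = 0.167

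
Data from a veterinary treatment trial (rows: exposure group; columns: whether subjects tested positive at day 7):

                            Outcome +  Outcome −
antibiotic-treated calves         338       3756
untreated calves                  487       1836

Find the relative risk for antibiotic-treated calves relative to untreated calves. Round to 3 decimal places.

risk, antibiotic-treated calves = 338/4094 = 0.0826
risk, untreated calves = 487/2323 = 0.2096
RR = 0.0826 / 0.2096 = 0.394

RR = 0.394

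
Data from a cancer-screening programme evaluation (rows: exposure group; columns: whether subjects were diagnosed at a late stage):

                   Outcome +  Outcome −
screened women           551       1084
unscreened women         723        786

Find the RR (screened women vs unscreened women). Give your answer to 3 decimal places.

risk, screened women = 551/1635 = 0.3370
risk, unscreened women = 723/1509 = 0.4791
RR = 0.3370 / 0.4791 = 0.703

RR = 0.703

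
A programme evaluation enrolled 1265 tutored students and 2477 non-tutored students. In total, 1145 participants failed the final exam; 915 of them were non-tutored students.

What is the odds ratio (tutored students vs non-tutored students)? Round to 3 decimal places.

0.379

tutored students with the outcome: 1145 − 915 = 230
tutored students without the outcome: 1265 − 230 = 1035
non-tutored students without the outcome: 2477 − 915 = 1562
OR = (230 × 1562) / (1035 × 915) = 359260/947025 ≈ 0.379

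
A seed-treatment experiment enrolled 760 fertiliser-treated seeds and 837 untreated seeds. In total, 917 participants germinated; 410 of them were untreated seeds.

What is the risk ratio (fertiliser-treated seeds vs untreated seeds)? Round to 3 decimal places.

fertiliser-treated seeds with the outcome: 917 − 410 = 507
fertiliser-treated seeds without the outcome: 760 − 507 = 253
untreated seeds without the outcome: 837 − 410 = 427
risk, fertiliser-treated seeds = 507/760 = 0.6671
risk, untreated seeds = 410/837 = 0.4898
RR = 0.6671 / 0.4898 = 1.362

RR: 1.362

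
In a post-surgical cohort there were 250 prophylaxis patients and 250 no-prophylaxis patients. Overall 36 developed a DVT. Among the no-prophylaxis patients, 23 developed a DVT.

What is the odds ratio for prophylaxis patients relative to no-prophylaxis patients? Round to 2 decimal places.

OR ≈ 0.54

prophylaxis patients with the outcome: 36 − 23 = 13
prophylaxis patients without the outcome: 250 − 13 = 237
no-prophylaxis patients without the outcome: 250 − 23 = 227
odds, prophylaxis patients = 13/237 = 0.0549
odds, no-prophylaxis patients = 23/227 = 0.1013
OR = 0.0549 / 0.1013 = 0.54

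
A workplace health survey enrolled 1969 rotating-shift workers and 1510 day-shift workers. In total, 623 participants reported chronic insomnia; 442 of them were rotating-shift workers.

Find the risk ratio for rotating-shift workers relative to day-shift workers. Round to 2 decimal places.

1.87

rotating-shift workers without the outcome: 1969 − 442 = 1527
day-shift workers with the outcome: 623 − 442 = 181
day-shift workers without the outcome: 1510 − 181 = 1329
risk, rotating-shift workers = 442/1969 = 0.2245
risk, day-shift workers = 181/1510 = 0.1199
RR = 0.2245 / 0.1199 = 1.87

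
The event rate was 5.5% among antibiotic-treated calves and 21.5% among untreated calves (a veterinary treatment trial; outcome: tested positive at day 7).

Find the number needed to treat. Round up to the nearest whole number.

7

absolute risk difference = 0.160000
1 / 0.160000 = 6.250 → round up → 7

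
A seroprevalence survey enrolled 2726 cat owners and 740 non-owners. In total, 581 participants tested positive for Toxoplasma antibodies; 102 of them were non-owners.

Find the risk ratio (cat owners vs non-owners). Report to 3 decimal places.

RR: 1.275

cat owners with the outcome: 581 − 102 = 479
cat owners without the outcome: 2726 − 479 = 2247
non-owners without the outcome: 740 − 102 = 638
risk, cat owners = 479/2726 = 0.1757
risk, non-owners = 102/740 = 0.1378
RR = 0.1757 / 0.1378 = 1.275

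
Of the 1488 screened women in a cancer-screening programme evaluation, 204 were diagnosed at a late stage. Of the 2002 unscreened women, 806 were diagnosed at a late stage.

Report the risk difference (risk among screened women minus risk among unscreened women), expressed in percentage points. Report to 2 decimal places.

risk, screened women = 204/1488 = 0.1371
risk, unscreened women = 806/2002 = 0.4026
risk difference = 0.1371 − 0.4026 = -0.2655 → -26.55 percentage points

RD ≈ -26.55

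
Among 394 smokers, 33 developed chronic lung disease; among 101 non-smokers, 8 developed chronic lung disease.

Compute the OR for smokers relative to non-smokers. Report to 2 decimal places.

odds, smokers = 33/361 = 0.0914
odds, non-smokers = 8/93 = 0.0860
OR = 0.0914 / 0.0860 = 1.06

OR ≈ 1.06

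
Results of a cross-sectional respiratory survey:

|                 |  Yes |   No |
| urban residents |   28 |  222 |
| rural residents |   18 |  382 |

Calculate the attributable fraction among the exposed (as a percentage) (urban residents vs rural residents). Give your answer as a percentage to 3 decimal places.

risk, urban residents = 28/250 = 0.11200
risk, rural residents = 18/400 = 0.04500
AR% = (0.11200 − 0.04500) / 0.11200 = 0.5982 → 59.821%

AR% = 59.821%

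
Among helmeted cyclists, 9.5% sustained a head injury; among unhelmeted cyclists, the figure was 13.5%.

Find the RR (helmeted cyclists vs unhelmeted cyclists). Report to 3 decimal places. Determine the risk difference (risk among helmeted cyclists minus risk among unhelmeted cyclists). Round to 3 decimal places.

RR = 0.0950 / 0.1350 = 0.704
risk difference = 0.0950 − 0.1350 = -0.040

RR = 0.704; RD = -0.040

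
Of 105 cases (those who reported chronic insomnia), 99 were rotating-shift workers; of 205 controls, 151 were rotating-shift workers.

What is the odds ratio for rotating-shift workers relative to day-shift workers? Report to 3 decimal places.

OR = (99 × 54) / (151 × 6) = 5346/906 ≈ 5.901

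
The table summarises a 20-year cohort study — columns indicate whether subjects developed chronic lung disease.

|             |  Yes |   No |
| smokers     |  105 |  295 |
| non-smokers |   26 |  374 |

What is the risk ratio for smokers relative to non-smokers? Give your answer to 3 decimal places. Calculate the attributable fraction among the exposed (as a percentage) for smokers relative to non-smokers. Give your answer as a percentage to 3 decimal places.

RR = 4.038; AR% = 75.238%

risk, smokers = 105/400 = 0.2625
risk, non-smokers = 26/400 = 0.0650
RR = 0.2625 / 0.0650 = 4.038
AR% = (0.2625 − 0.0650) / 0.2625 = 0.7524 → 75.238%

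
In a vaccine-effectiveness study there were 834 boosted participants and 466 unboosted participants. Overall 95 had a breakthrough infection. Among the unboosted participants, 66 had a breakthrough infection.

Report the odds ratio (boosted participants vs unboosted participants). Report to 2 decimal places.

boosted participants with the outcome: 95 − 66 = 29
boosted participants without the outcome: 834 − 29 = 805
unboosted participants without the outcome: 466 − 66 = 400
odds, boosted participants = 29/805 = 0.03602
odds, unboosted participants = 66/400 = 0.16500
OR = 0.03602 / 0.16500 = 0.22

0.22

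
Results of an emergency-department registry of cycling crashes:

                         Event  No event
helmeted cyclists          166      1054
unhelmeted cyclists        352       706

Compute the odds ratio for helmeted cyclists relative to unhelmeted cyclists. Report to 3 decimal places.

OR = (166 × 706) / (1054 × 352) = 117196/371008 ≈ 0.316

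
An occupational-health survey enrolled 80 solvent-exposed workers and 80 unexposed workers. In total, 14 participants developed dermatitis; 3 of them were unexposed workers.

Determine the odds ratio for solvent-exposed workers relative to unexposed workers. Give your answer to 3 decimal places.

solvent-exposed workers with the outcome: 14 − 3 = 11
solvent-exposed workers without the outcome: 80 − 11 = 69
unexposed workers without the outcome: 80 − 3 = 77
OR = (11 × 77) / (69 × 3) = 847/207 ≈ 4.092

4.092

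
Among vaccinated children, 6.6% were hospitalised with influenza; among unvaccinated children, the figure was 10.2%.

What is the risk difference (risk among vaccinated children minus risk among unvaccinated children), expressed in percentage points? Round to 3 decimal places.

risk difference = 0.0660 − 0.1020 = -0.0360 → -3.600 percentage points

RD: -3.600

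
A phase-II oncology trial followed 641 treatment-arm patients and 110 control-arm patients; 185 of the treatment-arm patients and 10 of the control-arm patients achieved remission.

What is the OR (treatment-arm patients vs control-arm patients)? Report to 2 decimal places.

OR = (185 × 100) / (456 × 10) = 18500/4560 ≈ 4.06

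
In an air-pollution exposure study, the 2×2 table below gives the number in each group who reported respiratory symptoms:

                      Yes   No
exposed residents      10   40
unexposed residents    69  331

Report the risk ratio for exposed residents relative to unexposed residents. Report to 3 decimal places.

1.159

risk, exposed residents = 10/50 = 0.2000
risk, unexposed residents = 69/400 = 0.1725
RR = 0.2000 / 0.1725 = 1.159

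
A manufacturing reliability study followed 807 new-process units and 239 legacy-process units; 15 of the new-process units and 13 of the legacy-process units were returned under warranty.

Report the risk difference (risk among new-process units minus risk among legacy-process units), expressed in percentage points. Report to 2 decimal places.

risk, new-process units = 15/807 = 0.01859
risk, legacy-process units = 13/239 = 0.05439
risk difference = 0.01859 − 0.05439 = -0.03581 → -3.58 percentage points

RD ≈ -3.58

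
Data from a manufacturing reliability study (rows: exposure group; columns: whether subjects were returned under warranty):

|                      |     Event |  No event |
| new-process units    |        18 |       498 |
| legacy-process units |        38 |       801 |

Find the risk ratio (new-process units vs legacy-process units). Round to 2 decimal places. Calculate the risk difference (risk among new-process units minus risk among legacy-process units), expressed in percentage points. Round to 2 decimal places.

risk, new-process units = 18/516 = 0.03488
risk, legacy-process units = 38/839 = 0.04529
RR = 0.03488 / 0.04529 = 0.77
risk difference = 0.03488 − 0.04529 = -0.01041 → -1.04 percentage points

RR = 0.77; RD = -1.04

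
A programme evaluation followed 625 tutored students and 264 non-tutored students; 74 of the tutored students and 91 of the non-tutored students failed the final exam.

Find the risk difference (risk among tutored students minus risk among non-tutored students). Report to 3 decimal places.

risk, tutored students = 74/625 = 0.1184
risk, non-tutored students = 91/264 = 0.3447
risk difference = 0.1184 − 0.3447 = -0.226

-0.226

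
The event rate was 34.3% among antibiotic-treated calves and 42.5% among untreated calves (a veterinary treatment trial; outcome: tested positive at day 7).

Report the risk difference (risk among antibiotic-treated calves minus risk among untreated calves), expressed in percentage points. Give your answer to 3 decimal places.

risk difference = 0.3430 − 0.4250 = -0.0820 → -8.200 percentage points

RD = -8.200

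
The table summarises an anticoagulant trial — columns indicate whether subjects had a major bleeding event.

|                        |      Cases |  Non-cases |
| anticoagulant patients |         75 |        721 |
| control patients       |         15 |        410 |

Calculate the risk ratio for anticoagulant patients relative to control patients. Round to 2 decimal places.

2.67

risk, anticoagulant patients = 75/796 = 0.09422
risk, control patients = 15/425 = 0.03529
RR = 0.09422 / 0.03529 = 2.67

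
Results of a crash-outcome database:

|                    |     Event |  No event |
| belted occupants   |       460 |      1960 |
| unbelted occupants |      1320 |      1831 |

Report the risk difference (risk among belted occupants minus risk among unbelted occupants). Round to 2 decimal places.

risk, belted occupants = 460/2420 = 0.1901
risk, unbelted occupants = 1320/3151 = 0.4189
risk difference = 0.1901 − 0.4189 = -0.23

-0.23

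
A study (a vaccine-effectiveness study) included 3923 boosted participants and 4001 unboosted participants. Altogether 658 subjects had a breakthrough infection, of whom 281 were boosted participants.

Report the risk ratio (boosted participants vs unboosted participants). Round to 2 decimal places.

boosted participants without the outcome: 3923 − 281 = 3642
unboosted participants with the outcome: 658 − 281 = 377
unboosted participants without the outcome: 4001 − 377 = 3624
risk, boosted participants = 281/3923 = 0.0716
risk, unboosted participants = 377/4001 = 0.0942
RR = 0.0716 / 0.0942 = 0.76

RR ≈ 0.76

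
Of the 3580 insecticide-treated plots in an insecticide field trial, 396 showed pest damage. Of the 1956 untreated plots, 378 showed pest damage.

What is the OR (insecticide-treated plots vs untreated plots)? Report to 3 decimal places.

OR = (396 × 1578) / (3184 × 378) = 624888/1203552 ≈ 0.519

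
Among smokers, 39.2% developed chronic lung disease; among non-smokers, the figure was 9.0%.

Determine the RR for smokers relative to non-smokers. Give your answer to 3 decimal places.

RR = 0.3920 / 0.0900 = 4.356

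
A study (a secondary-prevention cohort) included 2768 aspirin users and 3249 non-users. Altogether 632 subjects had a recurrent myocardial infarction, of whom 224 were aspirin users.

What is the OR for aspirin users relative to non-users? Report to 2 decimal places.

OR ≈ 0.61

aspirin users without the outcome: 2768 − 224 = 2544
non-users with the outcome: 632 − 224 = 408
non-users without the outcome: 3249 − 408 = 2841
OR = (224 × 2841) / (2544 × 408) = 636384/1037952 ≈ 0.61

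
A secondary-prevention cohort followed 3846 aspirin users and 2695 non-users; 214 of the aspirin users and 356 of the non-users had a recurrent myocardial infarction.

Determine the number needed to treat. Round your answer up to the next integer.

NNT: 14

risk, aspirin users = 214/3846 = 0.055642
risk, non-users = 356/2695 = 0.132096
absolute risk difference = 0.076454
1 / 0.076454 = 13.080 → round up → 14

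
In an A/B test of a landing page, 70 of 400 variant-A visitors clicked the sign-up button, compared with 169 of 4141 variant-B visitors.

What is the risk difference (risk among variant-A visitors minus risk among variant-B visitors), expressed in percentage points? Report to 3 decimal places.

risk, variant-A visitors = 70/400 = 0.17500
risk, variant-B visitors = 169/4141 = 0.04081
risk difference = 0.17500 − 0.04081 = 0.13419 → 13.419 percentage points

13.419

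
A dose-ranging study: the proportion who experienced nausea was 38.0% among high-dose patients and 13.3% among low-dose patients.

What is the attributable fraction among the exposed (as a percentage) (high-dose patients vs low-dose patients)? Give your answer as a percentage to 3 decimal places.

AR% = (0.3800 − 0.1330) / 0.3800 = 0.6500 → 65.000%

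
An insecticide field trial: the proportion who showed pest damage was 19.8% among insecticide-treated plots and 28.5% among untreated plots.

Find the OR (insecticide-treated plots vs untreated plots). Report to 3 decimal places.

odds, insecticide-treated plots = 0.1980/0.8020 = 0.2469
odds, untreated plots = 0.2850/0.7150 = 0.3986
OR = 0.2469 / 0.3986 = 0.619

0.619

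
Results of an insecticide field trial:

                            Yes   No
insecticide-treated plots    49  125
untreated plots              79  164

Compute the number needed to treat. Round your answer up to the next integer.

risk, insecticide-treated plots = 49/174 = 0.281609
risk, untreated plots = 79/243 = 0.325103
absolute risk difference = 0.043494
1 / 0.043494 = 22.992 → round up → 23

NNT = 23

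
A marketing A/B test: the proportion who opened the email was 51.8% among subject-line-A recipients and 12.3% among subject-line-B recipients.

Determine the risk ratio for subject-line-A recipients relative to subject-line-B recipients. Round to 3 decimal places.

RR = 0.5180 / 0.1230 = 4.211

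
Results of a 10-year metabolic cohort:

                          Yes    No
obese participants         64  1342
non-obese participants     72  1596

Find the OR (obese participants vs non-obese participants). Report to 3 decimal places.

OR = (64 × 1596) / (1342 × 72) = 102144/96624 ≈ 1.057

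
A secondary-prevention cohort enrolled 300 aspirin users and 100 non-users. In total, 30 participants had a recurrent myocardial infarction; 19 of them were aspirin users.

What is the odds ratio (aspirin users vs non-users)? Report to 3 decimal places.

0.547

aspirin users without the outcome: 300 − 19 = 281
non-users with the outcome: 30 − 19 = 11
non-users without the outcome: 100 − 11 = 89
OR = (19 × 89) / (281 × 11) = 1691/3091 ≈ 0.547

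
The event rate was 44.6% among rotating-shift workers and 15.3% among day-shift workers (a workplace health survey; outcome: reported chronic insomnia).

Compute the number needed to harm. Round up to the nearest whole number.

absolute risk difference = 0.293000
1 / 0.293000 = 3.413 → round up → 4

NNH: 4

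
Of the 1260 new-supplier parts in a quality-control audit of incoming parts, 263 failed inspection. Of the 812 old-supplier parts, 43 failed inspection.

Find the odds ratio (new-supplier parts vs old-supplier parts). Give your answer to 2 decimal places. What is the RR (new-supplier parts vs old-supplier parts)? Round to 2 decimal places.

OR = (263 × 769) / (997 × 43) = 202247/42871 ≈ 4.72
risk, new-supplier parts = 263/1260 = 0.2087
risk, old-supplier parts = 43/812 = 0.0530
RR = 0.2087 / 0.0530 = 3.94

OR = 4.72; RR = 3.94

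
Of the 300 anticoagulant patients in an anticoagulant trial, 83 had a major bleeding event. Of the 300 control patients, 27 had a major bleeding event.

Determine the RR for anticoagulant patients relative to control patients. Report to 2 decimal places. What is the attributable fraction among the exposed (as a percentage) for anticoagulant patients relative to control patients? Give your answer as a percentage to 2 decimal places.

RR = 3.07; AR% = 67.47%

risk, anticoagulant patients = 83/300 = 0.2767
risk, control patients = 27/300 = 0.0900
RR = 0.2767 / 0.0900 = 3.07
AR% = (0.2767 − 0.0900) / 0.2767 = 0.6747 → 67.47%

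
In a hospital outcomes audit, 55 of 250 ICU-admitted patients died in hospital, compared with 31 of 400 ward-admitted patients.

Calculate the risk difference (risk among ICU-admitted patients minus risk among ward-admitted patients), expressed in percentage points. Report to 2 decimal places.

risk, ICU-admitted patients = 55/250 = 0.2200
risk, ward-admitted patients = 31/400 = 0.0775
risk difference = 0.2200 − 0.0775 = 0.1425 → 14.25 percentage points

RD: 14.25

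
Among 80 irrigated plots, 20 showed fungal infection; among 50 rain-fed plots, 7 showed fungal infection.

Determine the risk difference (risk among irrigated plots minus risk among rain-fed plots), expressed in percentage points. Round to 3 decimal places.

11.000

risk, irrigated plots = 20/80 = 0.2500
risk, rain-fed plots = 7/50 = 0.1400
risk difference = 0.2500 − 0.1400 = 0.1100 → 11.000 percentage points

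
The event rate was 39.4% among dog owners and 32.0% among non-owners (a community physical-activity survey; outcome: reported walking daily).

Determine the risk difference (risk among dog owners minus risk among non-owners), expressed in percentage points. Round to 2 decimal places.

risk difference = 0.3940 − 0.3200 = 0.0740 → 7.40 percentage points

7.40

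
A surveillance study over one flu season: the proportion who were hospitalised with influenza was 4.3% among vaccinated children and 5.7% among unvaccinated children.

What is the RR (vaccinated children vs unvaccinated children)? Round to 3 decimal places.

RR = 0.04300 / 0.05700 = 0.754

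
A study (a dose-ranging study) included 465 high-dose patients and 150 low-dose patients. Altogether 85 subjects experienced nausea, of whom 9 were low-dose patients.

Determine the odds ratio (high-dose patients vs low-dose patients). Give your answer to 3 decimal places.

OR: 3.061

high-dose patients with the outcome: 85 − 9 = 76
high-dose patients without the outcome: 465 − 76 = 389
low-dose patients without the outcome: 150 − 9 = 141
OR = (76 × 141) / (389 × 9) = 10716/3501 ≈ 3.061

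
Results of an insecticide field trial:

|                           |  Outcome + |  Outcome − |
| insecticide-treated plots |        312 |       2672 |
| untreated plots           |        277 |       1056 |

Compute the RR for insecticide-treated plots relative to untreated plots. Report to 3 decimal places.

RR ≈ 0.503

risk, insecticide-treated plots = 312/2984 = 0.1046
risk, untreated plots = 277/1333 = 0.2078
RR = 0.1046 / 0.2078 = 0.503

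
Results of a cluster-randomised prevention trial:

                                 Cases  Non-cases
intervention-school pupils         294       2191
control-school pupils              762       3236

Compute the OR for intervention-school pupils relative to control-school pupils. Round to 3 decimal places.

OR = (294 × 3236) / (2191 × 762) = 951384/1669542 ≈ 0.570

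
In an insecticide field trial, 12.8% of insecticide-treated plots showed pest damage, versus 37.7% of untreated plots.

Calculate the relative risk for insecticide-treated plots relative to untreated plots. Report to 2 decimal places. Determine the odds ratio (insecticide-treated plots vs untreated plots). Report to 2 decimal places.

RR = 0.34; OR = 0.24

RR = 0.1280 / 0.3770 = 0.34
odds, insecticide-treated plots = 0.1280/0.8720 = 0.1468
odds, untreated plots = 0.3770/0.6230 = 0.6051
OR = 0.1468 / 0.6051 = 0.24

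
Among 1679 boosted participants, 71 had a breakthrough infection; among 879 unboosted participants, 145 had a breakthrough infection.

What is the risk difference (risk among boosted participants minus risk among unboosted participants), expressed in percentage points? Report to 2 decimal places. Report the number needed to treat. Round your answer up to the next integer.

RD = -12.27; NNT = 9

risk, boosted participants = 71/1679 = 0.04229
risk, unboosted participants = 145/879 = 0.16496
risk difference = 0.04229 − 0.16496 = -0.12267 → -12.27 percentage points
absolute risk difference = 0.122673
1 / 0.122673 = 8.152 → round up → 9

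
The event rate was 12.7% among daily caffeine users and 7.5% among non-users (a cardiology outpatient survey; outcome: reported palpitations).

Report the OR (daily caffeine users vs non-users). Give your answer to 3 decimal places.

OR = 1.794

odds, daily caffeine users = 0.1270/0.8730 = 0.1455
odds, non-users = 0.0750/0.9250 = 0.0811
OR = 0.1455 / 0.0811 = 1.794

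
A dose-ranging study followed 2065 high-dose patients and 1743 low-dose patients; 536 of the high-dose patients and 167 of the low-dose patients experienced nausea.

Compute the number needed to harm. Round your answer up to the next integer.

7

risk, high-dose patients = 536/2065 = 0.259564
risk, low-dose patients = 167/1743 = 0.095812
absolute risk difference = 0.163752
1 / 0.163752 = 6.107 → round up → 7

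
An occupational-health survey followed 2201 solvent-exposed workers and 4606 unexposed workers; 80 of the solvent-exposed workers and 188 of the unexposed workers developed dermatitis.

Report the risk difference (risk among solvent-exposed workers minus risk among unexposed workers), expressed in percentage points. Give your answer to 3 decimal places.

risk, solvent-exposed workers = 80/2201 = 0.03635
risk, unexposed workers = 188/4606 = 0.04082
risk difference = 0.03635 − 0.04082 = -0.00447 → -0.447 percentage points

-0.447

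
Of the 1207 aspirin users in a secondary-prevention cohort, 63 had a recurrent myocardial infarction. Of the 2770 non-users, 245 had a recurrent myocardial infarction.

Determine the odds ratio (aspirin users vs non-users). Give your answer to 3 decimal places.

OR = 0.568

odds, aspirin users = 63/1144 = 0.0551
odds, non-users = 245/2525 = 0.0970
OR = 0.0551 / 0.0970 = 0.568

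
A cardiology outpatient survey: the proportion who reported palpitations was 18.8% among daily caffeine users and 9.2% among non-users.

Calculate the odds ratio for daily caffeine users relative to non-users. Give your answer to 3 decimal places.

2.285

odds, daily caffeine users = 0.1880/0.8120 = 0.2315
odds, non-users = 0.0920/0.9080 = 0.1013
OR = 0.2315 / 0.1013 = 2.285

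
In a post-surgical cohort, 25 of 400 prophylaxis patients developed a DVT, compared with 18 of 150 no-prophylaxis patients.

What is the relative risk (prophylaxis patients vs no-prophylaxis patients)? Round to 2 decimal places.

RR: 0.52

risk, prophylaxis patients = 25/400 = 0.0625
risk, no-prophylaxis patients = 18/150 = 0.1200
RR = 0.0625 / 0.1200 = 0.52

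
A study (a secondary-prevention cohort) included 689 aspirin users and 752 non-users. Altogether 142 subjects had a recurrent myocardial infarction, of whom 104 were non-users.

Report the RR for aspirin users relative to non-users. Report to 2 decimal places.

RR = 0.40

aspirin users with the outcome: 142 − 104 = 38
aspirin users without the outcome: 689 − 38 = 651
non-users without the outcome: 752 − 104 = 648
risk, aspirin users = 38/689 = 0.0552
risk, non-users = 104/752 = 0.1383
RR = 0.0552 / 0.1383 = 0.40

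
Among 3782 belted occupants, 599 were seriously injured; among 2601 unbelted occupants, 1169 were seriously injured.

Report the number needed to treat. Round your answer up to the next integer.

risk, belted occupants = 599/3782 = 0.158382
risk, unbelted occupants = 1169/2601 = 0.449443
absolute risk difference = 0.291061
1 / 0.291061 = 3.436 → round up → 4

4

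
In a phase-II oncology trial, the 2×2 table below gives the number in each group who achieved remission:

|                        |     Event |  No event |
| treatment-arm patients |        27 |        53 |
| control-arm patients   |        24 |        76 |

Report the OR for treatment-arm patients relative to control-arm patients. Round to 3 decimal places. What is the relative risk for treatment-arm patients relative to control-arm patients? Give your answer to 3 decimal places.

OR = 1.613; RR = 1.406

OR = (27 × 76) / (53 × 24) = 2052/1272 ≈ 1.613
risk, treatment-arm patients = 27/80 = 0.3375
risk, control-arm patients = 24/100 = 0.2400
RR = 0.3375 / 0.2400 = 1.406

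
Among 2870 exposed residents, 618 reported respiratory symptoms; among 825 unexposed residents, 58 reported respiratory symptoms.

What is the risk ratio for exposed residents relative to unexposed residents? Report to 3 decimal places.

risk, exposed residents = 618/2870 = 0.2153
risk, unexposed residents = 58/825 = 0.0703
RR = 0.2153 / 0.0703 = 3.063

3.063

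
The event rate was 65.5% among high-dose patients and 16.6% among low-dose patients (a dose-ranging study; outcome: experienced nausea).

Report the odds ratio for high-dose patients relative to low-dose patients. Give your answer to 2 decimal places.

odds, high-dose patients = 0.6550/0.3450 = 1.8986
odds, low-dose patients = 0.1660/0.8340 = 0.1990
OR = 1.8986 / 0.1990 = 9.54

OR ≈ 9.54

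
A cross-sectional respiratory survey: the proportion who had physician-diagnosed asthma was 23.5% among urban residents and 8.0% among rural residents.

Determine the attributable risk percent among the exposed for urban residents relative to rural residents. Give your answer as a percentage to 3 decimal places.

AR% = (0.2350 − 0.0800) / 0.2350 = 0.6596 → 65.957%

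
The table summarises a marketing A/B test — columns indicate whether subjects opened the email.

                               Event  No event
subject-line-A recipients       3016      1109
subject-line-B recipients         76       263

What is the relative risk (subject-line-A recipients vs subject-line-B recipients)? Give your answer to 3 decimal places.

risk, subject-line-A recipients = 3016/4125 = 0.7312
risk, subject-line-B recipients = 76/339 = 0.2242
RR = 0.7312 / 0.2242 = 3.261

3.261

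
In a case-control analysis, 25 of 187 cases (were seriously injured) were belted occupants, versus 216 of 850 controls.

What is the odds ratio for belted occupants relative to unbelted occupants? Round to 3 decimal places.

OR = (25 × 634) / (216 × 162) = 15850/34992 ≈ 0.453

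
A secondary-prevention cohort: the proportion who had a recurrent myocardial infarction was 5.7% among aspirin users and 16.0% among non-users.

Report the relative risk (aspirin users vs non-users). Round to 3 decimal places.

RR = 0.0570 / 0.1600 = 0.356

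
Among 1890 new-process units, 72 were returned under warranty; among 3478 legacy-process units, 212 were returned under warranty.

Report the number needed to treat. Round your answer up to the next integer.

NNT = 44

risk, new-process units = 72/1890 = 0.038095
risk, legacy-process units = 212/3478 = 0.060955
absolute risk difference = 0.022859
1 / 0.022859 = 43.746 → round up → 44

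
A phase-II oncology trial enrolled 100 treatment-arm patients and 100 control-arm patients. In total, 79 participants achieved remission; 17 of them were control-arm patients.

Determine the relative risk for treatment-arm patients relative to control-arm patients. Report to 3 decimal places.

treatment-arm patients with the outcome: 79 − 17 = 62
treatment-arm patients without the outcome: 100 − 62 = 38
control-arm patients without the outcome: 100 − 17 = 83
risk, treatment-arm patients = 62/100 = 0.6200
risk, control-arm patients = 17/100 = 0.1700
RR = 0.6200 / 0.1700 = 3.647

3.647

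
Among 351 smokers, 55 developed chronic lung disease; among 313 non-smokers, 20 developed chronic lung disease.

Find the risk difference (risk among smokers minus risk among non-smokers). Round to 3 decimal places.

0.093

risk, smokers = 55/351 = 0.1567
risk, non-smokers = 20/313 = 0.0639
risk difference = 0.1567 − 0.0639 = 0.093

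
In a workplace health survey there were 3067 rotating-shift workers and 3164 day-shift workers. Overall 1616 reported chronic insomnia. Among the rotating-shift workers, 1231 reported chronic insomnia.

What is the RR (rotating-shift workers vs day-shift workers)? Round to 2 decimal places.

3.30

rotating-shift workers without the outcome: 3067 − 1231 = 1836
day-shift workers with the outcome: 1616 − 1231 = 385
day-shift workers without the outcome: 3164 − 385 = 2779
risk, rotating-shift workers = 1231/3067 = 0.4014
risk, day-shift workers = 385/3164 = 0.1217
RR = 0.4014 / 0.1217 = 3.30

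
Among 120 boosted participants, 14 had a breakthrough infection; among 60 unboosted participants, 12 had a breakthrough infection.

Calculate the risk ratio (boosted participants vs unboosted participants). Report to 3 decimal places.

risk, boosted participants = 14/120 = 0.1167
risk, unboosted participants = 12/60 = 0.2000
RR = 0.1167 / 0.2000 = 0.583

0.583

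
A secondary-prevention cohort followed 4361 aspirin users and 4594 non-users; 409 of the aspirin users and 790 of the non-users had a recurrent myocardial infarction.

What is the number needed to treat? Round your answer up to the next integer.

NNT: 13

risk, aspirin users = 409/4361 = 0.093786
risk, non-users = 790/4594 = 0.171963
absolute risk difference = 0.078178
1 / 0.078178 = 12.791 → round up → 13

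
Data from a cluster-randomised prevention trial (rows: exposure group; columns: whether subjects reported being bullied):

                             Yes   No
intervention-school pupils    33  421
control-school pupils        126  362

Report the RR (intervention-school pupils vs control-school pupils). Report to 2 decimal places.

0.28

risk, intervention-school pupils = 33/454 = 0.0727
risk, control-school pupils = 126/488 = 0.2582
RR = 0.0727 / 0.2582 = 0.28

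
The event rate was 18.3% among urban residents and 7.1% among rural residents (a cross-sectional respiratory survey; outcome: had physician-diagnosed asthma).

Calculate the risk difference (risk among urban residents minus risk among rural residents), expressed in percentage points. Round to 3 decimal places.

RD: 11.200

risk difference = 0.1830 − 0.0710 = 0.1120 → 11.200 percentage points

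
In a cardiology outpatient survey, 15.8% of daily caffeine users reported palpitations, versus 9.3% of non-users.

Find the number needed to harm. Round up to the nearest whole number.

absolute risk difference = 0.065000
1 / 0.065000 = 15.385 → round up → 16

16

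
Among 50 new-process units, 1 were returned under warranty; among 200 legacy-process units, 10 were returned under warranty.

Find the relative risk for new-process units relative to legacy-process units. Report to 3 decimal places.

risk, new-process units = 1/50 = 0.02000
risk, legacy-process units = 10/200 = 0.05000
RR = 0.02000 / 0.05000 = 0.400

RR ≈ 0.400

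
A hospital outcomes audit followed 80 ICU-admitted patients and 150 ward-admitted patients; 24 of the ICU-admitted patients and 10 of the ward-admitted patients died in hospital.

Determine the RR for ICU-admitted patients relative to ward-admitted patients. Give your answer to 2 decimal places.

risk, ICU-admitted patients = 24/80 = 0.3000
risk, ward-admitted patients = 10/150 = 0.0667
RR = 0.3000 / 0.0667 = 4.50

RR ≈ 4.50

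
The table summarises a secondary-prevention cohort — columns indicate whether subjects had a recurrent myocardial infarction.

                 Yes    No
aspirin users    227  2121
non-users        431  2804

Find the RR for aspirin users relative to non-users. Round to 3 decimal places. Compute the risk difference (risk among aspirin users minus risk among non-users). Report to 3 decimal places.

RR = 0.726; RD = -0.037

risk, aspirin users = 227/2348 = 0.0967
risk, non-users = 431/3235 = 0.1332
RR = 0.0967 / 0.1332 = 0.726
risk difference = 0.0967 − 0.1332 = -0.037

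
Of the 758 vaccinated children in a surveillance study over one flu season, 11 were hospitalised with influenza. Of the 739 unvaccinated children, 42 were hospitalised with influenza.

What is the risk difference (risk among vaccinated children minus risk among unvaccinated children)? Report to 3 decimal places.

risk, vaccinated children = 11/758 = 0.01451
risk, unvaccinated children = 42/739 = 0.05683
risk difference = 0.01451 − 0.05683 = -0.042

RD: -0.042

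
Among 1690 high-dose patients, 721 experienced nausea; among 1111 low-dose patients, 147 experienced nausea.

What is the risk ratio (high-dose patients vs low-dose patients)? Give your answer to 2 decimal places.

risk, high-dose patients = 721/1690 = 0.4266
risk, low-dose patients = 147/1111 = 0.1323
RR = 0.4266 / 0.1323 = 3.22

RR = 3.22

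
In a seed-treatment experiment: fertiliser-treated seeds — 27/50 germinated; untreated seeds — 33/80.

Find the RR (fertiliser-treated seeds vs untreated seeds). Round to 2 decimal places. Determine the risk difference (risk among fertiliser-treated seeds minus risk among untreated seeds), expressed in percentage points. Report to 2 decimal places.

risk, fertiliser-treated seeds = 27/50 = 0.5400
risk, untreated seeds = 33/80 = 0.4125
RR = 0.5400 / 0.4125 = 1.31
risk difference = 0.5400 − 0.4125 = 0.1275 → 12.75 percentage points

RR = 1.31; RD = 12.75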